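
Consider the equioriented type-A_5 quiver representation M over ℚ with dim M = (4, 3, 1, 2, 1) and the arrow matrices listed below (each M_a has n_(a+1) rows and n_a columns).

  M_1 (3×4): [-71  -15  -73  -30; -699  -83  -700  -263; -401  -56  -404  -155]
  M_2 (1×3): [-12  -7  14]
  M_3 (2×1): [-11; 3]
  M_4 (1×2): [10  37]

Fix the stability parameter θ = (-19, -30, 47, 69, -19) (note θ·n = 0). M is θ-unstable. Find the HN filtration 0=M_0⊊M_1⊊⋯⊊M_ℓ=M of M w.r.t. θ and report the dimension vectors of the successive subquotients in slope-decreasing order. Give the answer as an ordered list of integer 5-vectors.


Interval decomposition of M: I[1,1], I[1,2]^2, I[1,5], I[4,4].
HN type (ℓ=4): μ^(1)=69; μ^(2)=97/3; μ^(3)=-19; μ^(4)=-49/2

((0, 0, 0, 1, 0); (0, 0, 1, 1, 1); (1, 0, 0, 0, 0); (3, 3, 0, 0, 0))


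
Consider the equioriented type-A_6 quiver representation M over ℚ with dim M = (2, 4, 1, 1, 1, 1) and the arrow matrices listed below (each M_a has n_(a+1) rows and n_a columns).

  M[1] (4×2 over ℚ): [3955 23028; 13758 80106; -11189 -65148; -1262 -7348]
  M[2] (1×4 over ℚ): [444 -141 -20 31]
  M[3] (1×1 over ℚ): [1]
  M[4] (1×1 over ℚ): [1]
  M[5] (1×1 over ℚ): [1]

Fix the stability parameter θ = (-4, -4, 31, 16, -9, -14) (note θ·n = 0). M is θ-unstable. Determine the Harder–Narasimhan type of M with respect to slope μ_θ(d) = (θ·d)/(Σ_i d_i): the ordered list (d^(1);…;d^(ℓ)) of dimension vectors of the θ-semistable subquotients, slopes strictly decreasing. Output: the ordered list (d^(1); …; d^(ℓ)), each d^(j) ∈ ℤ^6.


Via rank(M_{q-1}∘⋯∘M_p): M ≅ I[1,2], I[1,6], I[2,2]^2.
μ_θ-semistable layers: μ^(1)=6; μ^(2)=-4

((0, 0, 1, 1, 1, 1); (2, 4, 0, 0, 0, 0))


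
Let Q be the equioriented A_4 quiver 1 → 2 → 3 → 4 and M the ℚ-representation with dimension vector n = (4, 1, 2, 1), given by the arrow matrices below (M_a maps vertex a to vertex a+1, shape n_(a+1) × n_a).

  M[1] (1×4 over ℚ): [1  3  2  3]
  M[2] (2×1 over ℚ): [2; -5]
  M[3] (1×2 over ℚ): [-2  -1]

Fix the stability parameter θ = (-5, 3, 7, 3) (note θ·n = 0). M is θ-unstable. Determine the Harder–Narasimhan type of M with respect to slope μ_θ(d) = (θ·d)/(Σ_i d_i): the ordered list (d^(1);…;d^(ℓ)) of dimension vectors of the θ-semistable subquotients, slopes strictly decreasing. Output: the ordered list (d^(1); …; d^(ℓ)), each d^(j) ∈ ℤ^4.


Barcode: M ≅ I[1,1]^3, I[1,4], I[3,3]. HN layers by μ_θ (4 steps, strictly decreasing):
  μ^(1)=7; μ^(2)=5; μ^(3)=3; μ^(4)=-5

((0, 0, 1, 0); (0, 0, 1, 1); (0, 1, 0, 0); (4, 0, 0, 0))


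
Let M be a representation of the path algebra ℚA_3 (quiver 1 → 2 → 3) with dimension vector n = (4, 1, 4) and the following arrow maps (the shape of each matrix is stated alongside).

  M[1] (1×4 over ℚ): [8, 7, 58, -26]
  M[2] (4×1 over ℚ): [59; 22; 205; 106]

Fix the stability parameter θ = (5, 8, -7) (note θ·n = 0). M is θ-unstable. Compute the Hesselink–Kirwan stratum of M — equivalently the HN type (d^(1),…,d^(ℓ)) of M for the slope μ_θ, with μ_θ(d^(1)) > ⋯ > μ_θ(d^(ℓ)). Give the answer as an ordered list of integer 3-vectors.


Barcode: M ≅ I[1,1]^3, I[1,3], I[3,3]^3. HN layers by μ_θ (3 steps, strictly decreasing):
  μ^(1)=5; μ^(2)=2; μ^(3)=-7

((3, 0, 0); (1, 1, 1); (0, 0, 3))


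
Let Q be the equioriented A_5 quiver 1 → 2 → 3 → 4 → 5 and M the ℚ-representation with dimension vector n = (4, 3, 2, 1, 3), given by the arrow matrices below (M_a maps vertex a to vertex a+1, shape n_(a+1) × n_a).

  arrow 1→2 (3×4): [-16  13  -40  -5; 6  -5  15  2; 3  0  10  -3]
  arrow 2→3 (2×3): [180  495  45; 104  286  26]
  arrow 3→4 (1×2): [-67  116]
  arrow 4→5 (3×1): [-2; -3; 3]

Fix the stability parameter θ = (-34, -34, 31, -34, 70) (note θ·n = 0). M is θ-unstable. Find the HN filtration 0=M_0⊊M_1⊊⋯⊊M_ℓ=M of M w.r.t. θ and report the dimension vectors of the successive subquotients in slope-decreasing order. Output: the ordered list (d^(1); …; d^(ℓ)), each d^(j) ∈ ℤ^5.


Barcode: M ≅ I[1,1], I[1,2]^2, I[1,5], I[3,3], I[5,5]^2. HN layers by μ_θ (4 steps, strictly decreasing):
  μ^(1)=70; μ^(2)=31; μ^(3)=-3/2; μ^(4)=-34

((0, 0, 0, 0, 3); (0, 0, 1, 0, 0); (0, 0, 1, 1, 0); (4, 3, 0, 0, 0))


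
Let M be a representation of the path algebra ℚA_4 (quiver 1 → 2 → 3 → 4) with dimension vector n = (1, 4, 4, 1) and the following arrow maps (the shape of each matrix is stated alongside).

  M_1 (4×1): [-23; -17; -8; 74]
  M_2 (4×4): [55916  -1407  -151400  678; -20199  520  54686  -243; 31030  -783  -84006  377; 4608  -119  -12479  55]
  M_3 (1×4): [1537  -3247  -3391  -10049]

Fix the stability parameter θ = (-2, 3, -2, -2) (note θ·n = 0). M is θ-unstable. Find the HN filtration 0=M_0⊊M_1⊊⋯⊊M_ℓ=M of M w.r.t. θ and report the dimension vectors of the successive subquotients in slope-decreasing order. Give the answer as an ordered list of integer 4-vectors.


Interval decomposition of M: I[1,4], I[2,3]^3.
HN type (ℓ=3): μ^(1)=1/2; μ^(2)=-1/3; μ^(3)=-2

((0, 3, 3, 0); (0, 1, 1, 1); (1, 0, 0, 0))


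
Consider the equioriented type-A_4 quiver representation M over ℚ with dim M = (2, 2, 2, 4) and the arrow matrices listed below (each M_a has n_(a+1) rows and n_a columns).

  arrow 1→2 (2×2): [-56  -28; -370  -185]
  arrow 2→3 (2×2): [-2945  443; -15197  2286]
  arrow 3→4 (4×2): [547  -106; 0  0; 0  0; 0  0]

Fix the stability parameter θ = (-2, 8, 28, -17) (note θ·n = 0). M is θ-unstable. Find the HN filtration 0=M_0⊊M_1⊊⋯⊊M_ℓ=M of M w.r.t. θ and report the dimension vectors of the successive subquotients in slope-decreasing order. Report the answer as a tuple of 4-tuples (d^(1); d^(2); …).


Barcode: M ≅ I[1,1], I[1,4], I[2,3], I[4,4]^3. HN layers by μ_θ (5 steps, strictly decreasing):
  μ^(1)=28; μ^(2)=8; μ^(3)=19/3; μ^(4)=-2; μ^(5)=-17

((0, 0, 1, 0); (0, 1, 0, 0); (0, 1, 1, 1); (2, 0, 0, 0); (0, 0, 0, 3))


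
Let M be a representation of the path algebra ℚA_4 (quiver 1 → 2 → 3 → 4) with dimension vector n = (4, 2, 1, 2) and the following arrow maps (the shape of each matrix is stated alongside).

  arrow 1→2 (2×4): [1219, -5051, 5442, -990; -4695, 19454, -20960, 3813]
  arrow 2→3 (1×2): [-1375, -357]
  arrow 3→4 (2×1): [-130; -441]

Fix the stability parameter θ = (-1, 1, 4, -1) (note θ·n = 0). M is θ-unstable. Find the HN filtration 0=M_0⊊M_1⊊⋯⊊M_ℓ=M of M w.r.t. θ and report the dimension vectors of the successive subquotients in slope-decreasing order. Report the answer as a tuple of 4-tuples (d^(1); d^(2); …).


Barcode: M ≅ I[1,1]^2, I[1,2], I[1,4], I[4,4]. HN layers by μ_θ (3 steps, strictly decreasing):
  μ^(1)=3/2; μ^(2)=1; μ^(3)=-1

((0, 0, 1, 1); (0, 2, 0, 0); (4, 0, 0, 1))


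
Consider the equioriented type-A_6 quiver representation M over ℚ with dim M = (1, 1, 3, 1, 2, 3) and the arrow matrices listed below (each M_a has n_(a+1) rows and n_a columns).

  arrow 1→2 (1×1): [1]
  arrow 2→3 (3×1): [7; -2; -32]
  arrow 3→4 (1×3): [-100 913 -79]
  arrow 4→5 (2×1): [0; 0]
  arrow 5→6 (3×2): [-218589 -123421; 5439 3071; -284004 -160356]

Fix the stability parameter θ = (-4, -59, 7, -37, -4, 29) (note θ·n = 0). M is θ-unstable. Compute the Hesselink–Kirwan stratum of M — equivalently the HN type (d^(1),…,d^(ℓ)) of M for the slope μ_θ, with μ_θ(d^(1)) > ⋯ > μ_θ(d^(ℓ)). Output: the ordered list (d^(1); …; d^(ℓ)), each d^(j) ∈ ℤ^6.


Barcode: M ≅ I[1,4], I[3,3]^2, I[5,5], I[5,6], I[6,6]^2. HN layers by μ_θ (5 steps, strictly decreasing):
  μ^(1)=29; μ^(2)=7; μ^(3)=-4; μ^(4)=-15; μ^(5)=-63/2

((0, 0, 0, 0, 0, 3); (0, 0, 2, 0, 0, 0); (0, 0, 0, 0, 2, 0); (0, 0, 1, 1, 0, 0); (1, 1, 0, 0, 0, 0))


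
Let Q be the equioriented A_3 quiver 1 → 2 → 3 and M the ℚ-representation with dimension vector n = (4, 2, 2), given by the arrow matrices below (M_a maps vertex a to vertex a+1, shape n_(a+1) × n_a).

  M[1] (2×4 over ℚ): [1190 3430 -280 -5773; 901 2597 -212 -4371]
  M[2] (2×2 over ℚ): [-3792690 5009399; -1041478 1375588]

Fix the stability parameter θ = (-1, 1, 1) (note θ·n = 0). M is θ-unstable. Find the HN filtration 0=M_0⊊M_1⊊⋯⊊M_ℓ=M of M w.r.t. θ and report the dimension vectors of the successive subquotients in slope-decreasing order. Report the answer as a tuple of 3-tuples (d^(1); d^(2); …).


Barcode: M ≅ I[1,1]^2, I[1,3]^2. HN layers by μ_θ (2 steps, strictly decreasing):
  μ^(1)=1; μ^(2)=-1

((0, 2, 2); (4, 0, 0))


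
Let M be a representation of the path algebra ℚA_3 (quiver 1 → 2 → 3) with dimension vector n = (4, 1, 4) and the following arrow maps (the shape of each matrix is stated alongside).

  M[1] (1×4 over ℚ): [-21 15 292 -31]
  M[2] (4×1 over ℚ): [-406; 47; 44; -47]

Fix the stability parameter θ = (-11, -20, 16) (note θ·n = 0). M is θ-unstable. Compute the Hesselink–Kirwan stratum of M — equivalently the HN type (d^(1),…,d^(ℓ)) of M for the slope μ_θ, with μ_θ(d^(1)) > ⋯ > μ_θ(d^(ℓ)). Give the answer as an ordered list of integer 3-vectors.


Interval decomposition of M: I[1,1]^3, I[1,3], I[3,3]^3.
HN type (ℓ=3): μ^(1)=16; μ^(2)=-11; μ^(3)=-31/2

((0, 0, 4); (3, 0, 0); (1, 1, 0))


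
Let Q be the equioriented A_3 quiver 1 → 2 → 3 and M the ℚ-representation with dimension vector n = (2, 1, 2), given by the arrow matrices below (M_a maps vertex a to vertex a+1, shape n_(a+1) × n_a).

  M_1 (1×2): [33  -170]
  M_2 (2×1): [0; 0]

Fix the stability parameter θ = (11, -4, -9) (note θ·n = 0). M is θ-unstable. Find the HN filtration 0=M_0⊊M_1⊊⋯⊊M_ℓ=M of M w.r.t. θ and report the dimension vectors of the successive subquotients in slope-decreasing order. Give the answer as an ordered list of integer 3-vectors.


Interval decomposition of M: I[1,1], I[1,2], I[3,3]^2.
HN type (ℓ=3): μ^(1)=11; μ^(2)=7/2; μ^(3)=-9

((1, 0, 0); (1, 1, 0); (0, 0, 2))


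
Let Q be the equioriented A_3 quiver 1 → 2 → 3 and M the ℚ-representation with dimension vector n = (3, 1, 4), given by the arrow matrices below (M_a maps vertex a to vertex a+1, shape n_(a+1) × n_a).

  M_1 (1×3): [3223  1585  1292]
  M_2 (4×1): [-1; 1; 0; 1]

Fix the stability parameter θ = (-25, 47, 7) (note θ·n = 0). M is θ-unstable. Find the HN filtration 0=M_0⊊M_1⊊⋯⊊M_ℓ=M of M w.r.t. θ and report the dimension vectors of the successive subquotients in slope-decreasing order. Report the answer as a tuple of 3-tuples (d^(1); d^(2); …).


Via rank(M_{q-1}∘⋯∘M_p): M ≅ I[1,1]^2, I[1,3], I[3,3]^3.
μ_θ-semistable layers: μ^(1)=27; μ^(2)=7; μ^(3)=-25

((0, 1, 1); (0, 0, 3); (3, 0, 0))


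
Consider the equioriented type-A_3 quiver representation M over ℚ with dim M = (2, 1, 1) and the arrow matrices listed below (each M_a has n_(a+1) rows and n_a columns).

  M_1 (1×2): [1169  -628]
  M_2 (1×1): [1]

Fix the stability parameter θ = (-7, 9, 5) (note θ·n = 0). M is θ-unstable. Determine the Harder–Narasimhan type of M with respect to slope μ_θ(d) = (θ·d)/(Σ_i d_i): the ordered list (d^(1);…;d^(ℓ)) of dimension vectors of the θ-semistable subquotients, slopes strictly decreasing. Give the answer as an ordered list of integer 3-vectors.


Barcode: M ≅ I[1,1], I[1,3]. HN layers by μ_θ (2 steps, strictly decreasing):
  μ^(1)=7; μ^(2)=-7

((0, 1, 1); (2, 0, 0))


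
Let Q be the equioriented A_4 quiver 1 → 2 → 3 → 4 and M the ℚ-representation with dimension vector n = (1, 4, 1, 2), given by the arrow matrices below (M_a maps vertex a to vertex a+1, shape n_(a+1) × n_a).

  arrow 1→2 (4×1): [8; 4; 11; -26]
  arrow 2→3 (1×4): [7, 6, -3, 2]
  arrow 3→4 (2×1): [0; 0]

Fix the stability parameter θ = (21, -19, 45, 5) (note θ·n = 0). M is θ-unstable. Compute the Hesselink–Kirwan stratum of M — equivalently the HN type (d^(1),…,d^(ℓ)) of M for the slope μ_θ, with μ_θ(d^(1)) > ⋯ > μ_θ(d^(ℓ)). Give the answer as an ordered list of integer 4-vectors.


Barcode: M ≅ I[1,3], I[2,2]^3, I[4,4]^2. HN layers by μ_θ (4 steps, strictly decreasing):
  μ^(1)=45; μ^(2)=5; μ^(3)=1; μ^(4)=-19

((0, 0, 1, 0); (0, 0, 0, 2); (1, 1, 0, 0); (0, 3, 0, 0))


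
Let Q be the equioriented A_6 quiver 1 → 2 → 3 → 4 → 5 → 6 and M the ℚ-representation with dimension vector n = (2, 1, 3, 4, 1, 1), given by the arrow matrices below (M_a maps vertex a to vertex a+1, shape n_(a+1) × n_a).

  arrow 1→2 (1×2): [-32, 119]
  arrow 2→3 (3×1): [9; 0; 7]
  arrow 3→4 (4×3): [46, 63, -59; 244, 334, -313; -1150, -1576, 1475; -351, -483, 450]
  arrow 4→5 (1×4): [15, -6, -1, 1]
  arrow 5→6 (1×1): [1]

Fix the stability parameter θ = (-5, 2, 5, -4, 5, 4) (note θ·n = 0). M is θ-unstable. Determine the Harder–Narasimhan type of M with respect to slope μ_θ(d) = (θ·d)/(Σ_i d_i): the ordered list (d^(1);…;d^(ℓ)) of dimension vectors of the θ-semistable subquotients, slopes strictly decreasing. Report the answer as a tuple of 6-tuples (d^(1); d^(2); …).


Interval decomposition of M: I[1,1], I[1,6], I[3,4]^2, I[4,4].
HN type (ℓ=5): μ^(1)=9/2; μ^(2)=1; μ^(3)=1/2; μ^(4)=-4; μ^(5)=-5

((0, 0, 0, 0, 1, 1); (0, 1, 1, 1, 0, 0); (0, 0, 2, 2, 0, 0); (0, 0, 0, 1, 0, 0); (2, 0, 0, 0, 0, 0))


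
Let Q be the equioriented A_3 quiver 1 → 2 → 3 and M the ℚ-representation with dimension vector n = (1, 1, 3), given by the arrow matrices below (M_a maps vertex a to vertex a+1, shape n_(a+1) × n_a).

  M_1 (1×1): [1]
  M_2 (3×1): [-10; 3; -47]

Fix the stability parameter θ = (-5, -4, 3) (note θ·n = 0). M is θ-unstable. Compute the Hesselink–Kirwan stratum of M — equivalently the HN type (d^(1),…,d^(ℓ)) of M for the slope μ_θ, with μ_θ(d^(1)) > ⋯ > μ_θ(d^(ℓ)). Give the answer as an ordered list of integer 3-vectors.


Barcode: M ≅ I[1,3], I[3,3]^2. HN layers by μ_θ (3 steps, strictly decreasing):
  μ^(1)=3; μ^(2)=-4; μ^(3)=-5

((0, 0, 3); (0, 1, 0); (1, 0, 0))


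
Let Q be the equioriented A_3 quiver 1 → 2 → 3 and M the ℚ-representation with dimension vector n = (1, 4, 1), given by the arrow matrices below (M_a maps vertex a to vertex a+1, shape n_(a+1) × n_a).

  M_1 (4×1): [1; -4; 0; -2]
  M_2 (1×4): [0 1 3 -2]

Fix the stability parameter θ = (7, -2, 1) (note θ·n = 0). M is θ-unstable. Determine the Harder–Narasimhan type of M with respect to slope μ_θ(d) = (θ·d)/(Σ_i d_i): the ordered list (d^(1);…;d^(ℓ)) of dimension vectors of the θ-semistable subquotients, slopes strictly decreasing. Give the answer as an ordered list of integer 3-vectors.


Via rank(M_{q-1}∘⋯∘M_p): M ≅ I[1,2], I[2,2]^2, I[2,3].
μ_θ-semistable layers: μ^(1)=5/2; μ^(2)=1; μ^(3)=-2

((1, 1, 0); (0, 0, 1); (0, 3, 0))


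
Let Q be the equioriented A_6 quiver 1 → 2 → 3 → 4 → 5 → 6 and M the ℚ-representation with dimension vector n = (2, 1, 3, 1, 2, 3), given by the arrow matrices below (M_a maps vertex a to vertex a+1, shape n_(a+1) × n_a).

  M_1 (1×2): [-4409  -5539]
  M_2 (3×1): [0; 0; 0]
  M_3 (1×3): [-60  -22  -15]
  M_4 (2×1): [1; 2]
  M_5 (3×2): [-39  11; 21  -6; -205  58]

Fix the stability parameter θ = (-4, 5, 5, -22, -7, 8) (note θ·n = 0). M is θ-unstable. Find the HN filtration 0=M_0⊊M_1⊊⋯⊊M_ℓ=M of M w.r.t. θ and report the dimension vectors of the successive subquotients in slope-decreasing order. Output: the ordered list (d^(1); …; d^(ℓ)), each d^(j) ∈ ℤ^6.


Barcode: M ≅ I[1,1], I[1,2], I[3,3]^2, I[3,6], I[5,6], I[6,6]. HN layers by μ_θ (5 steps, strictly decreasing):
  μ^(1)=8; μ^(2)=5; μ^(3)=-4; μ^(4)=-7; μ^(5)=-17/2

((0, 0, 0, 0, 0, 3); (0, 1, 2, 0, 0, 0); (2, 0, 0, 0, 0, 0); (0, 0, 0, 0, 2, 0); (0, 0, 1, 1, 0, 0))


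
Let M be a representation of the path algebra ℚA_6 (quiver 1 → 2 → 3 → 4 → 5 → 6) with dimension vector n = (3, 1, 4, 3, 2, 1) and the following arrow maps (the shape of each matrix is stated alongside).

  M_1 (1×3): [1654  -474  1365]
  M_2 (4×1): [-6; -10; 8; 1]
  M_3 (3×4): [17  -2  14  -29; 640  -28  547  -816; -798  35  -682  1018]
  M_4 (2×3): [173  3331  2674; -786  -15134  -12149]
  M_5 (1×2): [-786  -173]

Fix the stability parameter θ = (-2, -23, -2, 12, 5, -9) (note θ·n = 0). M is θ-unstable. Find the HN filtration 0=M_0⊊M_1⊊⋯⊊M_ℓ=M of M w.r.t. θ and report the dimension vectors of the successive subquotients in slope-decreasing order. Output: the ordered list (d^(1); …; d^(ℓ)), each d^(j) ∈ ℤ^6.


Via rank(M_{q-1}∘⋯∘M_p): M ≅ I[1,1]^2, I[1,5], I[3,3], I[3,4], I[3,6].
μ_θ-semistable layers: μ^(1)=12; μ^(2)=17/2; μ^(3)=8/3; μ^(4)=-2; μ^(5)=-25/2

((0, 0, 0, 1, 0, 0); (0, 0, 0, 1, 1, 0); (0, 0, 0, 1, 1, 1); (2, 0, 4, 0, 0, 0); (1, 1, 0, 0, 0, 0))


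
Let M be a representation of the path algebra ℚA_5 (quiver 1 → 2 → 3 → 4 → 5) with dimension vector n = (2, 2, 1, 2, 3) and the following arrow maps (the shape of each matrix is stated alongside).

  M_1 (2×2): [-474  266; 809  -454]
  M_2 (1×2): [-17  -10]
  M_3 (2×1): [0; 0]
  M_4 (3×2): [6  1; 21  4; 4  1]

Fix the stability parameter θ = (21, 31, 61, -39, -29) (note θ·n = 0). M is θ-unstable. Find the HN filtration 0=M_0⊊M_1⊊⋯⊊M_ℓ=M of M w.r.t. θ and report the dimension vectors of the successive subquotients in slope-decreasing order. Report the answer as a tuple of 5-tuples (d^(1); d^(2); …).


Barcode: M ≅ I[1,2], I[1,3], I[4,5]^2, I[5,5]. HN layers by μ_θ (5 steps, strictly decreasing):
  μ^(1)=61; μ^(2)=31; μ^(3)=21; μ^(4)=-29; μ^(5)=-39

((0, 0, 1, 0, 0); (0, 2, 0, 0, 0); (2, 0, 0, 0, 0); (0, 0, 0, 0, 3); (0, 0, 0, 2, 0))


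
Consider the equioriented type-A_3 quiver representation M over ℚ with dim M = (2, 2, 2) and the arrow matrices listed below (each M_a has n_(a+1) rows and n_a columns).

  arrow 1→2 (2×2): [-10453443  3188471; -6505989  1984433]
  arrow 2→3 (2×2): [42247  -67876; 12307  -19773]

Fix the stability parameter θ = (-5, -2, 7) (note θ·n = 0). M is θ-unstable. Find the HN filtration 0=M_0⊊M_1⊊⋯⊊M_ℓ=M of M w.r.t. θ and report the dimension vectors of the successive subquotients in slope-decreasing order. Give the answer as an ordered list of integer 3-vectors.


Interval decomposition of M: I[1,1], I[1,3], I[2,3].
HN type (ℓ=3): μ^(1)=7; μ^(2)=-2; μ^(3)=-5

((0, 0, 2); (0, 2, 0); (2, 0, 0))


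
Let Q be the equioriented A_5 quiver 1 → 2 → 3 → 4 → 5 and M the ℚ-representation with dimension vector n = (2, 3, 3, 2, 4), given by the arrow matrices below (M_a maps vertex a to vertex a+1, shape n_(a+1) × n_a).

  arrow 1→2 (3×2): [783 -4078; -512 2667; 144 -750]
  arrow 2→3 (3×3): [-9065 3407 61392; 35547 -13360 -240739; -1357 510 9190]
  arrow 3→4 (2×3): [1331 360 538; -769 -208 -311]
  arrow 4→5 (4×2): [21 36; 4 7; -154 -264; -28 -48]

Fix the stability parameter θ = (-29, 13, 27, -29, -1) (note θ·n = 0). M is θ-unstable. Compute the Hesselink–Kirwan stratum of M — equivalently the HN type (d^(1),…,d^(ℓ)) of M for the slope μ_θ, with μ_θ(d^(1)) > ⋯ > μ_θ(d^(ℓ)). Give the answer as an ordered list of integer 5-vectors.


Via rank(M_{q-1}∘⋯∘M_p): M ≅ I[1,5]^2, I[2,3], I[5,5]^2.
μ_θ-semistable layers: μ^(1)=27; μ^(2)=13; μ^(3)=5/2; μ^(4)=-1; μ^(5)=-29

((0, 0, 1, 0, 0); (0, 1, 0, 0, 0); (0, 2, 2, 2, 2); (0, 0, 0, 0, 2); (2, 0, 0, 0, 0))


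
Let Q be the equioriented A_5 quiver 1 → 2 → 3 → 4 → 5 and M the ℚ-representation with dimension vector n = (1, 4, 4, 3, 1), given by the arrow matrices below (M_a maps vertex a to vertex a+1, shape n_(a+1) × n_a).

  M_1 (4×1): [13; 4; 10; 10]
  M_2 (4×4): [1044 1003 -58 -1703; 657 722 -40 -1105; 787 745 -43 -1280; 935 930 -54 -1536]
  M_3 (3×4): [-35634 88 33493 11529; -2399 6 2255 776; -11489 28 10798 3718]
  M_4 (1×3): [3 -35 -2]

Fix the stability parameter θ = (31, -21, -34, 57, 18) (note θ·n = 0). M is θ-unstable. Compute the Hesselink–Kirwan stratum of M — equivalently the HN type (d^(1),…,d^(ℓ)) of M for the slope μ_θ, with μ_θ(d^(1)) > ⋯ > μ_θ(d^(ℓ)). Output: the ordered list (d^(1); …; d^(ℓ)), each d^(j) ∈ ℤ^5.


Via rank(M_{q-1}∘⋯∘M_p): M ≅ I[1,5], I[2,3], I[2,4]^2.
μ_θ-semistable layers: μ^(1)=57; μ^(2)=75/2; μ^(3)=-8; μ^(4)=-55/2

((0, 0, 0, 2, 0); (0, 0, 0, 1, 1); (1, 1, 1, 0, 0); (0, 3, 3, 0, 0))


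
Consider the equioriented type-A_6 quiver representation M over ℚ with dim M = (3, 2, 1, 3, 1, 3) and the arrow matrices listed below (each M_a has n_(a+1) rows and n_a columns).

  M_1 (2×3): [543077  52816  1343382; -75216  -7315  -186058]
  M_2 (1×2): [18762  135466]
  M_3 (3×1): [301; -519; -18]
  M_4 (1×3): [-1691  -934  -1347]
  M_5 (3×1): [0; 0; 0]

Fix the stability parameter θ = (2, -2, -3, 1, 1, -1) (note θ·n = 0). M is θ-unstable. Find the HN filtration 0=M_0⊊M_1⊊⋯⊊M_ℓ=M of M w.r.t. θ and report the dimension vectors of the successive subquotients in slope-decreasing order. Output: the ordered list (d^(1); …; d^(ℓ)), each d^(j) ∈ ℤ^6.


Barcode: M ≅ I[1,1], I[1,2], I[1,5], I[4,4]^2, I[6,6]^3. HN layers by μ_θ (4 steps, strictly decreasing):
  μ^(1)=2; μ^(2)=1; μ^(3)=0; μ^(4)=-1

((1, 0, 0, 0, 0, 0); (0, 0, 0, 3, 1, 0); (1, 1, 0, 0, 0, 0); (1, 1, 1, 0, 0, 3))


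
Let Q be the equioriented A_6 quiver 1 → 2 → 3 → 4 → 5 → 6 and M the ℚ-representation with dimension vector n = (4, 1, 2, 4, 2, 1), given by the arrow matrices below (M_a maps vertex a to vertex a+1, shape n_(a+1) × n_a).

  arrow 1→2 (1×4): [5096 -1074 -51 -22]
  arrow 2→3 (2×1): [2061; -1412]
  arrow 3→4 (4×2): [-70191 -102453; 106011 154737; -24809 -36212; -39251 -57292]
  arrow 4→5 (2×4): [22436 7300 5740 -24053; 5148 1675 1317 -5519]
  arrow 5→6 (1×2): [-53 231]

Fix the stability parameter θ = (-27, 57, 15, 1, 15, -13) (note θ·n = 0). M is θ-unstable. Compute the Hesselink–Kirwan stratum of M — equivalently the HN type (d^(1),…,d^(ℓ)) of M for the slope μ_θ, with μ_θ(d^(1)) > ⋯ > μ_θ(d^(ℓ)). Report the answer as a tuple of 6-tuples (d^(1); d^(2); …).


Interval decomposition of M: I[1,1]^3, I[1,5], I[3,6], I[4,4]^2.
HN type (ℓ=4): μ^(1)=22; μ^(2)=9/2; μ^(3)=1; μ^(4)=-27

((0, 1, 1, 1, 1, 0); (0, 0, 1, 1, 1, 1); (0, 0, 0, 2, 0, 0); (4, 0, 0, 0, 0, 0))


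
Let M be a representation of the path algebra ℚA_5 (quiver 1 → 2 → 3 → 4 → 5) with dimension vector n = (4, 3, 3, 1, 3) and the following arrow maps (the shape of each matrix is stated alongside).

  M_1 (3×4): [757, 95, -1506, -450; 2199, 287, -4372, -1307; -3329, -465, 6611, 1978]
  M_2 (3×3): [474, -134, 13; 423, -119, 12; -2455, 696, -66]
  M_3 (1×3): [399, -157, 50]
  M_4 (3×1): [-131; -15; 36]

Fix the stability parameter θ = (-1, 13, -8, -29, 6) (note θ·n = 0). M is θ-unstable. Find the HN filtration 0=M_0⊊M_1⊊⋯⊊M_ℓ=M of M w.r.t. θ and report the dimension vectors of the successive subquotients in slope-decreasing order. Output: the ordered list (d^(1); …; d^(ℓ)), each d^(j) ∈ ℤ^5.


Interval decomposition of M: I[1,1], I[1,3]^2, I[1,5], I[5,5]^2.
HN type (ℓ=4): μ^(1)=6; μ^(2)=5/2; μ^(3)=-1; μ^(4)=-25/4

((0, 0, 0, 0, 3); (0, 2, 2, 0, 0); (3, 0, 0, 0, 0); (1, 1, 1, 1, 0))


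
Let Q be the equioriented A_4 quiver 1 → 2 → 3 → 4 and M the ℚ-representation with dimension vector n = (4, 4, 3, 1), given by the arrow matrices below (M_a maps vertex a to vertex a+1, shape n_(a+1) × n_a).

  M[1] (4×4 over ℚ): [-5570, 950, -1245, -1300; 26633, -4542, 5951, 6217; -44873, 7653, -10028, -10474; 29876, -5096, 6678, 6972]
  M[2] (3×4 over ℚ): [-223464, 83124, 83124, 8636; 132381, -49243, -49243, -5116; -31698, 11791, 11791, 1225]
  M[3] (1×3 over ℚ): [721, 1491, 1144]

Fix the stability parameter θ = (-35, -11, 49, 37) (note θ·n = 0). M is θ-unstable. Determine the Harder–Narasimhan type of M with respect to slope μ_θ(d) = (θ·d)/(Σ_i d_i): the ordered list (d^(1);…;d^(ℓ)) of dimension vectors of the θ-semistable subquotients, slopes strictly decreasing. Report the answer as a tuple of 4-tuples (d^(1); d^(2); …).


Barcode: M ≅ I[1,1], I[1,2], I[1,3], I[1,4], I[2,2], I[3,3]. HN layers by μ_θ (4 steps, strictly decreasing):
  μ^(1)=49; μ^(2)=43; μ^(3)=-11; μ^(4)=-35

((0, 0, 2, 0); (0, 0, 1, 1); (0, 4, 0, 0); (4, 0, 0, 0))


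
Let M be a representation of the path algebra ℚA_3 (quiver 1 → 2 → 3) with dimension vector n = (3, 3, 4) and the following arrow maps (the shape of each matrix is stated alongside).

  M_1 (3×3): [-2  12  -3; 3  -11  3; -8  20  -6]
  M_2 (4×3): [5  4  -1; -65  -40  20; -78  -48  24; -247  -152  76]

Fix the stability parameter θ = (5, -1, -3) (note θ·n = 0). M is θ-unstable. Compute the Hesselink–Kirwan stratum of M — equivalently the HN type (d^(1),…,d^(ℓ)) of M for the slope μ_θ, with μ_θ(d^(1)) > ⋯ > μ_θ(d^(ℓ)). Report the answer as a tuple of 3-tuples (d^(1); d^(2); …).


Interval decomposition of M: I[1,1], I[1,2], I[1,3], I[2,3], I[3,3]^2.
HN type (ℓ=5): μ^(1)=5; μ^(2)=2; μ^(3)=1/3; μ^(4)=-2; μ^(5)=-3

((1, 0, 0); (1, 1, 0); (1, 1, 1); (0, 1, 1); (0, 0, 2))


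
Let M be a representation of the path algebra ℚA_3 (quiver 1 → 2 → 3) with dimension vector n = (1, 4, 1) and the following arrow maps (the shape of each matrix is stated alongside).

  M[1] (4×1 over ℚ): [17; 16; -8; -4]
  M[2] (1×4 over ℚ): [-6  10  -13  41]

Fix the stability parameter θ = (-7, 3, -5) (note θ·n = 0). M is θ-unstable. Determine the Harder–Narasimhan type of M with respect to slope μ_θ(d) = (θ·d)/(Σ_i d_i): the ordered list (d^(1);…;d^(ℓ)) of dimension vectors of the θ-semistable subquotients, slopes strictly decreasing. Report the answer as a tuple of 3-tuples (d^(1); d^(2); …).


Barcode: M ≅ I[1,3], I[2,2]^3. HN layers by μ_θ (3 steps, strictly decreasing):
  μ^(1)=3; μ^(2)=-1; μ^(3)=-7

((0, 3, 0); (0, 1, 1); (1, 0, 0))


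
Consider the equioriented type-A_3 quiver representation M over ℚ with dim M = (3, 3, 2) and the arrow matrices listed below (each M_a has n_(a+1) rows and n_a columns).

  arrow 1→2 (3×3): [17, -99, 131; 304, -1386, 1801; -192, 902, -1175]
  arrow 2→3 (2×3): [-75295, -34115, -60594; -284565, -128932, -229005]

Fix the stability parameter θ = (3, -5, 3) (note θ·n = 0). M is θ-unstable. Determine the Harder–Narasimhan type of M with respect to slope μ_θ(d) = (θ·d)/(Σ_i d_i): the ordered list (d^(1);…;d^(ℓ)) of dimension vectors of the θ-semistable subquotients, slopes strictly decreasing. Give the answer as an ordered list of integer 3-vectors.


Interval decomposition of M: I[1,1], I[1,3]^2, I[2,2].
HN type (ℓ=3): μ^(1)=3; μ^(2)=-1; μ^(3)=-5

((1, 0, 2); (2, 2, 0); (0, 1, 0))


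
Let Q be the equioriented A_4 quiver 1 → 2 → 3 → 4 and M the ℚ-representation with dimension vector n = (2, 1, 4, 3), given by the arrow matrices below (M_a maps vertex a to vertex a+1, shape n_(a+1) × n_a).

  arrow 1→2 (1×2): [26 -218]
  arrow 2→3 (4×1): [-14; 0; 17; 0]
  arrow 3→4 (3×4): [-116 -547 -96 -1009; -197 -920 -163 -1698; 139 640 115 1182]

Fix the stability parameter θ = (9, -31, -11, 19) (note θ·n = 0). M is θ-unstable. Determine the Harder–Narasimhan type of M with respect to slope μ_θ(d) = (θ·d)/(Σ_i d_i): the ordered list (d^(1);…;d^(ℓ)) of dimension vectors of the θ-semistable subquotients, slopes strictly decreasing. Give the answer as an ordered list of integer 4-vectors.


Interval decomposition of M: I[1,1], I[1,4], I[3,3], I[3,4]^2.
HN type (ℓ=3): μ^(1)=19; μ^(2)=9; μ^(3)=-11

((0, 0, 0, 3); (1, 0, 0, 0); (1, 1, 4, 0))


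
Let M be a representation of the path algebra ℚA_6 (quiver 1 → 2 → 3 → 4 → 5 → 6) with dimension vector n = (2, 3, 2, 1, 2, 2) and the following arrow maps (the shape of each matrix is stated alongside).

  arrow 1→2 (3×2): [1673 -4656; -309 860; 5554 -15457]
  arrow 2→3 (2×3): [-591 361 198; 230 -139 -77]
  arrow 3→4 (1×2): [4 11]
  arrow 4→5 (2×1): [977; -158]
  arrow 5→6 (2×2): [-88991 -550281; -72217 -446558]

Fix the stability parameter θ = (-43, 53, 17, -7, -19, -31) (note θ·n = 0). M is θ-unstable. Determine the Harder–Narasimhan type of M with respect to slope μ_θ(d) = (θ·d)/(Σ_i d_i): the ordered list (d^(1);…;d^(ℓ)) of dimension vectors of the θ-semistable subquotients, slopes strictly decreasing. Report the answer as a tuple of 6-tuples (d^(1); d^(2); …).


Barcode: M ≅ I[1,3], I[1,6], I[2,2], I[5,6]. HN layers by μ_θ (5 steps, strictly decreasing):
  μ^(1)=53; μ^(2)=35; μ^(3)=13/5; μ^(4)=-25; μ^(5)=-43

((0, 1, 0, 0, 0, 0); (0, 1, 1, 0, 0, 0); (0, 1, 1, 1, 1, 1); (0, 0, 0, 0, 1, 1); (2, 0, 0, 0, 0, 0))


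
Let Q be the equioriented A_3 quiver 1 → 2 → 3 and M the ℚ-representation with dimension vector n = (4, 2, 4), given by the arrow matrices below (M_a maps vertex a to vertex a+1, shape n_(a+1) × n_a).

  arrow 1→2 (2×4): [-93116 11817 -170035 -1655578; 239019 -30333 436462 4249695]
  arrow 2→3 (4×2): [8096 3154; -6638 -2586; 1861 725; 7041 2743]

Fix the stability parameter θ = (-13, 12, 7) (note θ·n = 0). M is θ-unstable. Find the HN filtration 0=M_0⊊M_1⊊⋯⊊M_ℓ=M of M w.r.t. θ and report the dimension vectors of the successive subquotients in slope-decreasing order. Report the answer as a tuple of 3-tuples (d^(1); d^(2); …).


Interval decomposition of M: I[1,1]^2, I[1,3]^2, I[3,3]^2.
HN type (ℓ=3): μ^(1)=19/2; μ^(2)=7; μ^(3)=-13

((0, 2, 2); (0, 0, 2); (4, 0, 0))


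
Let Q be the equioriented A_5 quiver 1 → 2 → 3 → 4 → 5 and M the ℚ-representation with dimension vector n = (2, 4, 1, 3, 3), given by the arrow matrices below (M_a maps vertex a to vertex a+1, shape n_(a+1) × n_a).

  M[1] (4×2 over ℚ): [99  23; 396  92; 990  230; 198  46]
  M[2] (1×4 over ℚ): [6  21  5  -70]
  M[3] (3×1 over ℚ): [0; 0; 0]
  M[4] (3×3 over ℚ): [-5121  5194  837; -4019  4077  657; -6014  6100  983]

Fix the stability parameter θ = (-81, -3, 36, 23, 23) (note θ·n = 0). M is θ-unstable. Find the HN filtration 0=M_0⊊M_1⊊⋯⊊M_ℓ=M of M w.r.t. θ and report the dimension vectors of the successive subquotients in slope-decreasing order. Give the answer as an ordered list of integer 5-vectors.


Barcode: M ≅ I[1,1], I[1,2], I[2,2]^2, I[2,3], I[4,5]^3. HN layers by μ_θ (4 steps, strictly decreasing):
  μ^(1)=36; μ^(2)=23; μ^(3)=-3; μ^(4)=-81

((0, 0, 1, 0, 0); (0, 0, 0, 3, 3); (0, 4, 0, 0, 0); (2, 0, 0, 0, 0))


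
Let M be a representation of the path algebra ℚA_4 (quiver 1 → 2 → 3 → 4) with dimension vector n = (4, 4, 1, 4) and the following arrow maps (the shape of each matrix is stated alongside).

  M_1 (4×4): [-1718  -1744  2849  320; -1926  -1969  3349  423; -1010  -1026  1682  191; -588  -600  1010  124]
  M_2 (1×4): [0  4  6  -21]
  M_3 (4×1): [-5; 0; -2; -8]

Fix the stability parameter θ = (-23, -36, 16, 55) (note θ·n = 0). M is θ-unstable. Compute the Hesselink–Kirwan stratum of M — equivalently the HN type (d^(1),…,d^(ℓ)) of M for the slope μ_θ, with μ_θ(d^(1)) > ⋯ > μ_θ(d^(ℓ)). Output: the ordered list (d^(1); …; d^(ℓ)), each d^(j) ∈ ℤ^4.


Via rank(M_{q-1}∘⋯∘M_p): M ≅ I[1,2]^3, I[1,4], I[4,4]^3.
μ_θ-semistable layers: μ^(1)=55; μ^(2)=16; μ^(3)=-59/2

((0, 0, 0, 4); (0, 0, 1, 0); (4, 4, 0, 0))


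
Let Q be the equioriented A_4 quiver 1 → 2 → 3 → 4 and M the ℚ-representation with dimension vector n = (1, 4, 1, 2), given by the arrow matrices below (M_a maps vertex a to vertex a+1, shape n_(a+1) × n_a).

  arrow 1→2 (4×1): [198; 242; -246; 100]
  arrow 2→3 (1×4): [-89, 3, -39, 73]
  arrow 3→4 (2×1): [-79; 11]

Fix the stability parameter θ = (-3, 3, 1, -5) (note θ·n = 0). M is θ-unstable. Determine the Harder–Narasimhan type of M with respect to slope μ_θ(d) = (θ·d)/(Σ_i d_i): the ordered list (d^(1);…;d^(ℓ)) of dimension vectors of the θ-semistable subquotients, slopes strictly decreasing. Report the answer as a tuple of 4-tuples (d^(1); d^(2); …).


Via rank(M_{q-1}∘⋯∘M_p): M ≅ I[1,4], I[2,2]^3, I[4,4].
μ_θ-semistable layers: μ^(1)=3; μ^(2)=-1/3; μ^(3)=-3; μ^(4)=-5

((0, 3, 0, 0); (0, 1, 1, 1); (1, 0, 0, 0); (0, 0, 0, 1))


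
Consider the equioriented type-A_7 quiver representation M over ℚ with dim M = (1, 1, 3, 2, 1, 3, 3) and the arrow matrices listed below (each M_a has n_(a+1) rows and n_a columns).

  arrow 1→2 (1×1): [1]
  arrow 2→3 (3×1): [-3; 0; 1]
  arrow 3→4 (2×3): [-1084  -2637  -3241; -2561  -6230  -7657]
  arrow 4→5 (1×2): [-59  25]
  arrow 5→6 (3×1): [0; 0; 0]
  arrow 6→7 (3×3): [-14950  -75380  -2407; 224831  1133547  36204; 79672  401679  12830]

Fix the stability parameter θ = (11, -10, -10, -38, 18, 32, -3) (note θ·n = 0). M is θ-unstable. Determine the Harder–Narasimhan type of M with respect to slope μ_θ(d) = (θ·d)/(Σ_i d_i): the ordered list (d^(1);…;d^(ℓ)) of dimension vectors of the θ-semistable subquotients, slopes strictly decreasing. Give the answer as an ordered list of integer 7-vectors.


Via rank(M_{q-1}∘⋯∘M_p): M ≅ I[1,5], I[3,3], I[3,4], I[6,7]^3.
μ_θ-semistable layers: μ^(1)=18; μ^(2)=29/2; μ^(3)=-10; μ^(4)=-47/4; μ^(5)=-24

((0, 0, 0, 0, 1, 0, 0); (0, 0, 0, 0, 0, 3, 3); (0, 0, 1, 0, 0, 0, 0); (1, 1, 1, 1, 0, 0, 0); (0, 0, 1, 1, 0, 0, 0))


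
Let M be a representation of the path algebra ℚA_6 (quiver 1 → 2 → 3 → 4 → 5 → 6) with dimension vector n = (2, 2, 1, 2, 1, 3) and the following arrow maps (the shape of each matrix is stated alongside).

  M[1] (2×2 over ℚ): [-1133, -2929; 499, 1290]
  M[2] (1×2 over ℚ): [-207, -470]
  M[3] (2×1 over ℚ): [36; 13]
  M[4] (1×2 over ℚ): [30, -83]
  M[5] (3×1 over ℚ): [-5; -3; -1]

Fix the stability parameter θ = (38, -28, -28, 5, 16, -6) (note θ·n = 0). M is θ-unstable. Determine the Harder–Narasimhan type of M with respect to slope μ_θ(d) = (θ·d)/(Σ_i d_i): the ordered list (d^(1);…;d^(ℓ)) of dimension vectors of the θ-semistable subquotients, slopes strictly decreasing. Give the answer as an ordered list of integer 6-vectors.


Via rank(M_{q-1}∘⋯∘M_p): M ≅ I[1,2], I[1,6], I[4,4], I[6,6]^2.
μ_θ-semistable layers: μ^(1)=5; μ^(2)=-6

((1, 1, 0, 2, 1, 1); (1, 1, 1, 0, 0, 2))


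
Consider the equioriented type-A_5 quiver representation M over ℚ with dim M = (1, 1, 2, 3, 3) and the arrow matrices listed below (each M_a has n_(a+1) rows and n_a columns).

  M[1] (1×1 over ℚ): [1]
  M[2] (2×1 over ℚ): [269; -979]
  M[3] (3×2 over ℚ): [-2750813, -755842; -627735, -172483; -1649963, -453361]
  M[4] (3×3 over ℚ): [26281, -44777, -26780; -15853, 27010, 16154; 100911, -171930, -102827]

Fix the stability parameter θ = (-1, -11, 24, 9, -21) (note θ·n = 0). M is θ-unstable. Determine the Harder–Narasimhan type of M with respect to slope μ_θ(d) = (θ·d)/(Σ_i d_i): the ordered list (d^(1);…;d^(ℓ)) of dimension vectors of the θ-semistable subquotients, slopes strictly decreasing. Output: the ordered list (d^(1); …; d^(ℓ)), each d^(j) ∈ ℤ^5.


Interval decomposition of M: I[1,5], I[3,5], I[4,5].
HN type (ℓ=2): μ^(1)=4; μ^(2)=-6

((0, 0, 2, 2, 2); (1, 1, 0, 1, 1))


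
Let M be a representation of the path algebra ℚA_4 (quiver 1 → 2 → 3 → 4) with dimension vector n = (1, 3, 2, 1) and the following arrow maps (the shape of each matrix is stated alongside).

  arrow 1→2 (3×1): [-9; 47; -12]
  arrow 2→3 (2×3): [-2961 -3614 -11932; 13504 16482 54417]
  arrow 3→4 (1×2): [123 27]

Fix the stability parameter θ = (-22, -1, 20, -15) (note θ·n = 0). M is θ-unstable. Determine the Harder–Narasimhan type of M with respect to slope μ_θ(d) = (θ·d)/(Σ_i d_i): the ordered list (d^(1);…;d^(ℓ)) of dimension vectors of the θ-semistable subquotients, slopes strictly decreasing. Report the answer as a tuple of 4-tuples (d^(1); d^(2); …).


Via rank(M_{q-1}∘⋯∘M_p): M ≅ I[1,4], I[2,2], I[2,3].
μ_θ-semistable layers: μ^(1)=20; μ^(2)=5/2; μ^(3)=-1; μ^(4)=-22

((0, 0, 1, 0); (0, 0, 1, 1); (0, 3, 0, 0); (1, 0, 0, 0))


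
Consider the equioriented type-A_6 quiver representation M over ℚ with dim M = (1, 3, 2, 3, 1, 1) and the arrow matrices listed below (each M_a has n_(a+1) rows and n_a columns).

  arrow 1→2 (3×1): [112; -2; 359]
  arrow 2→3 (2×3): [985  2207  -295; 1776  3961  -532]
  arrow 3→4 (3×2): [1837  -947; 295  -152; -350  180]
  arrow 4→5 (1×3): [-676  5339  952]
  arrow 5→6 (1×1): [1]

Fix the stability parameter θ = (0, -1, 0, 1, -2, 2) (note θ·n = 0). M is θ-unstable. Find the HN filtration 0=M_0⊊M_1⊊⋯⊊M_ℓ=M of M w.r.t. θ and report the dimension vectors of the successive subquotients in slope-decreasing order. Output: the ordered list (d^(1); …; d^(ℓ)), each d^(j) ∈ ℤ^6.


Barcode: M ≅ I[1,6], I[2,2], I[2,4], I[4,4]. HN layers by μ_θ (6 steps, strictly decreasing):
  μ^(1)=2; μ^(2)=1; μ^(3)=0; μ^(4)=-1/3; μ^(5)=-1/2; μ^(6)=-1

((0, 0, 0, 0, 0, 1); (0, 0, 0, 2, 0, 0); (0, 0, 1, 0, 0, 0); (0, 0, 1, 1, 1, 0); (1, 1, 0, 0, 0, 0); (0, 2, 0, 0, 0, 0))


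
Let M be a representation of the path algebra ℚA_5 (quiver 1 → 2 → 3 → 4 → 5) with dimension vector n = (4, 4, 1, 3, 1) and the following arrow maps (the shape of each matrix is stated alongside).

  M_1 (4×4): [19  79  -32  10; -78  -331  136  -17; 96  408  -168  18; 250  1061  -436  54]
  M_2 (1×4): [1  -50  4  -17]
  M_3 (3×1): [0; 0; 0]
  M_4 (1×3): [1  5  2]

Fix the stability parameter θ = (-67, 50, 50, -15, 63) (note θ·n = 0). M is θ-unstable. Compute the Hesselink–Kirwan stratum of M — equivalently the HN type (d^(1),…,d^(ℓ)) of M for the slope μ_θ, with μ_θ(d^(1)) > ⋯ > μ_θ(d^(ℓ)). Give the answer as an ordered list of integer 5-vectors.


Interval decomposition of M: I[1,1], I[1,2]^2, I[1,3], I[2,2], I[4,4]^2, I[4,5].
HN type (ℓ=4): μ^(1)=63; μ^(2)=50; μ^(3)=-15; μ^(4)=-67

((0, 0, 0, 0, 1); (0, 4, 1, 0, 0); (0, 0, 0, 3, 0); (4, 0, 0, 0, 0))


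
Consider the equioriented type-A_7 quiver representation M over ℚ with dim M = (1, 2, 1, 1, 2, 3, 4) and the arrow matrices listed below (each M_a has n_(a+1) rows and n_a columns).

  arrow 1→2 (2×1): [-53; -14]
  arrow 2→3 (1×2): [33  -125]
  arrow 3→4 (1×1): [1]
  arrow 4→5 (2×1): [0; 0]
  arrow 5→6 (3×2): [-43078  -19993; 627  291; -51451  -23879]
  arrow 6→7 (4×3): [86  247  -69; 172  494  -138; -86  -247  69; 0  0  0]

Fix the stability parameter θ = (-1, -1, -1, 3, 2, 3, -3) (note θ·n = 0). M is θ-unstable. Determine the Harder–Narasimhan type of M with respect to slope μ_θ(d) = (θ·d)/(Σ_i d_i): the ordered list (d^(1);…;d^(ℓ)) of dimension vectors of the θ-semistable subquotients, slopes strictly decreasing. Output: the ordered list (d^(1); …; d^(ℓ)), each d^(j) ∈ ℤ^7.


Barcode: M ≅ I[1,4], I[2,2], I[5,6], I[5,7], I[6,6], I[7,7]^3. HN layers by μ_θ (5 steps, strictly decreasing):
  μ^(1)=3; μ^(2)=2; μ^(3)=2/3; μ^(4)=-1; μ^(5)=-3

((0, 0, 0, 1, 0, 2, 0); (0, 0, 0, 0, 1, 0, 0); (0, 0, 0, 0, 1, 1, 1); (1, 2, 1, 0, 0, 0, 0); (0, 0, 0, 0, 0, 0, 3))


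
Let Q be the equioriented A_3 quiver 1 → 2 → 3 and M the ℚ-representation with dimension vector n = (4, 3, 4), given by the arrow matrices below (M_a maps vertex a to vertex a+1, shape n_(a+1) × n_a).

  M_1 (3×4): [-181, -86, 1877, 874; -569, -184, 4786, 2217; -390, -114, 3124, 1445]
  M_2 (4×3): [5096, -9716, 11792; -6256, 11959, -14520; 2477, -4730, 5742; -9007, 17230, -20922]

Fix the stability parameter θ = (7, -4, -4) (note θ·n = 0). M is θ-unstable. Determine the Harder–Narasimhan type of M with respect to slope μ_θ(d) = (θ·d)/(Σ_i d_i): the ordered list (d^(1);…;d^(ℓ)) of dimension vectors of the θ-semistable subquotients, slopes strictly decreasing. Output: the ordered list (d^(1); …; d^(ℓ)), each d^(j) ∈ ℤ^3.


Interval decomposition of M: I[1,1], I[1,2], I[1,3]^2, I[3,3]^2.
HN type (ℓ=4): μ^(1)=7; μ^(2)=3/2; μ^(3)=-1/3; μ^(4)=-4

((1, 0, 0); (1, 1, 0); (2, 2, 2); (0, 0, 2))
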